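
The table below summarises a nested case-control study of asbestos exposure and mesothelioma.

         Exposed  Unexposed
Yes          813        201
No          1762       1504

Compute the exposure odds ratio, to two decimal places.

Reading the table with exposure as columns: a = 813 (Exposed, case), b = 1762 (Exposed, non-case), c = 201 (Unexposed, case), d = 1504.
OR = (a·d)/(b·c) = (813 × 1504) / (1762 × 201) = 1222752 / 354162 = 3.45252
The odds of mesothelioma are about 3.45 times as high in the exposed group.

3.45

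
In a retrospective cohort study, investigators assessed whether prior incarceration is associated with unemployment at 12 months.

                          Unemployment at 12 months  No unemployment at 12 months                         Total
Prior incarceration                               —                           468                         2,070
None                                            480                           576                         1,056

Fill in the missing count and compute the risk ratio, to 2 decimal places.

1.70

The missing cell is in the exposed row: 2070 − 468 = 1602.
So a = 1602, b = 468, c = 480, d = 576.
RR = [a/(a+b)] / [c/(c+d)] = (1602/2070) / (480/1056) = 0.77391/0.45455 = 1.70261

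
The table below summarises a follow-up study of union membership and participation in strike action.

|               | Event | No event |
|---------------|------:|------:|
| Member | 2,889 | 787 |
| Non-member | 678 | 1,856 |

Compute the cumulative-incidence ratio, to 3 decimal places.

2.937

Cells: a = 2889, b = 787, c = 678, d = 1856.
Risk in exposed = 2889/3676 = 0.78591; risk in unexposed = 678/2534 = 0.26756.
RR = 0.78591 / 0.26756 = 2.93730
The risk among the exposed is 2.94 times that among the unexposed.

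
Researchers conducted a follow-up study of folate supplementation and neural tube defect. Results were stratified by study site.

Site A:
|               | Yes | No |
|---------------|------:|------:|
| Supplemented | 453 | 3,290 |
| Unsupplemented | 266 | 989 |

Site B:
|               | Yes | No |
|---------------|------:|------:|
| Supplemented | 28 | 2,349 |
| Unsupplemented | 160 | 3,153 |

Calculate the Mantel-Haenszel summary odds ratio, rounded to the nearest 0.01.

0.44

OR_MH = Σ(aᵢdᵢ/nᵢ) / Σ(bᵢcᵢ/nᵢ), where nᵢ is the stratum total.
Stratum 1 (Site A): n = 4998; a·d/n = 453·989/4998 = 89.6393; b·c/n = 3290·266/4998 = 175.0980
Stratum 2 (Site B): n = 5690; a·d/n = 28·3153/5690 = 15.5156; b·c/n = 2349·160/5690 = 66.0527
OR_MH = (89.6393 + 15.5156) / (175.0980 + 66.0527) = 105.1549 / 241.1508 = 0.43605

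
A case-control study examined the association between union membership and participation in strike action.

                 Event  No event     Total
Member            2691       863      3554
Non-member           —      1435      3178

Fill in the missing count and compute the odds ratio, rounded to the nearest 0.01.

2.57

The missing cell is in the unexposed row: 3178 − 1435 = 1743.
So a = 2691, b = 863, c = 1743, d = 1435.
OR = (a·d)/(b·c) = (2691 × 1435) / (863 × 1743) = 3861585 / 1504209 = 2.56719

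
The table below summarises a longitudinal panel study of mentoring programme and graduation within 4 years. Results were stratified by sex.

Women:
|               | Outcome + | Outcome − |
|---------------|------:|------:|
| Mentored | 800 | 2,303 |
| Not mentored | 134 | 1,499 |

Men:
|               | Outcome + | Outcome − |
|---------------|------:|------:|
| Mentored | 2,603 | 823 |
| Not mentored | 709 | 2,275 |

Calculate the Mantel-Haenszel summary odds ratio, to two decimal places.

OR_MH = Σ(aᵢdᵢ/nᵢ) / Σ(bᵢcᵢ/nᵢ), where nᵢ is the stratum total.
Stratum 1 (Women): n = 4736; a·d/n = 800·1499/4736 = 253.2095; b·c/n = 2303·134/4736 = 65.1609
Stratum 2 (Men): n = 6410; a·d/n = 2603·2275/6410 = 923.8417; b·c/n = 823·709/6410 = 91.0307
OR_MH = (253.2095 + 923.8417) / (65.1609 + 91.0307) = 1177.0511 / 156.1916 = 7.53594

7.54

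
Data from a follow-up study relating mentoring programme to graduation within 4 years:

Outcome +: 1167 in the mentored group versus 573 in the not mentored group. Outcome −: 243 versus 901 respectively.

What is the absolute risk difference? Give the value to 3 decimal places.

0.439

From the description: a = 1167, b = 243, c = 573, d = 901.
Risk in exposed = 1167/1410 = 0.827660; risk in unexposed = 573/1474 = 0.388738.
Risk difference = 0.827660 − 0.388738 = 0.438921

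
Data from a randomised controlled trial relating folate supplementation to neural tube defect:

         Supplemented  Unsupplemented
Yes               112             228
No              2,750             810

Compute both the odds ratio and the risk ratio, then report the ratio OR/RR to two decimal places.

Reading the table with exposure as columns: a = 112 (Supplemented, case), b = 2750 (Supplemented, non-case), c = 228 (Unsupplemented, case), d = 810.
OR = (112·810)/(2750·228) = 90720/627000 = 0.14469
Risk in exposed = 112/2862 = 0.03913; risk in unexposed = 228/1038 = 0.21965; RR = 0.17816
OR/RR = 0.14469 / 0.17816 = 0.81213
The outcome is not rare, so the OR lies further from 1 than the RR.

0.81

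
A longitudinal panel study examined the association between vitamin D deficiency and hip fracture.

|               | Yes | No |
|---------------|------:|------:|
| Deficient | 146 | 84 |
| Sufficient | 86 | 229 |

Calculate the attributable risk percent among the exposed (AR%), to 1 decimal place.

57.0

Cells: a = 146, b = 84, c = 86, d = 229.
Risk in exposed = 146/230 = 0.63478; risk in unexposed = 86/315 = 0.27302.
RR = 0.63478/0.27302 = 2.32508
AR% = (RR − 1)/RR × 100 = (2.32508 − 1)/2.32508 × 100 = 56.9907%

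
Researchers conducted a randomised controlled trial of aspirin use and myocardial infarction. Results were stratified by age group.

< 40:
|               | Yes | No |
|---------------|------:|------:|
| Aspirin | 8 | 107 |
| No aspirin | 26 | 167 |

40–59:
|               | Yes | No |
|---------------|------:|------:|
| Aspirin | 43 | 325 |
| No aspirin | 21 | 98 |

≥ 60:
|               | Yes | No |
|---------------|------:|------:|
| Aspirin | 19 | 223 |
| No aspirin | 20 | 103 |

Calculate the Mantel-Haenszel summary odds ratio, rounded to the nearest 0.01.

OR_MH = Σ(aᵢdᵢ/nᵢ) / Σ(bᵢcᵢ/nᵢ), where nᵢ is the stratum total.
Stratum 1 (< 40): n = 308; a·d/n = 8·167/308 = 4.3377; b·c/n = 107·26/308 = 9.0325
Stratum 2 (40–59): n = 487; a·d/n = 43·98/487 = 8.6530; b·c/n = 325·21/487 = 14.0144
Stratum 3 (≥ 60): n = 365; a·d/n = 19·103/365 = 5.3616; b·c/n = 223·20/365 = 12.2192
OR_MH = (4.3377 + 8.6530 + 5.3616) / (9.0325 + 14.0144 + 12.2192) = 18.3523 / 35.2660 = 0.52040

0.52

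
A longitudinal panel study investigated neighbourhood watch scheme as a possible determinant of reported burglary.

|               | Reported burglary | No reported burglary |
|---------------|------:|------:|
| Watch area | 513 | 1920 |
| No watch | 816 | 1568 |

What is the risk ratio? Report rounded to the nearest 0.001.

0.616

Cells: a = 513, b = 1920, c = 816, d = 1568.
Risk in exposed = 513/2433 = 0.21085; risk in unexposed = 816/2384 = 0.34228.
RR = 0.21085 / 0.34228 = 0.61602
The risk is 38% lower among the exposed than among the unexposed.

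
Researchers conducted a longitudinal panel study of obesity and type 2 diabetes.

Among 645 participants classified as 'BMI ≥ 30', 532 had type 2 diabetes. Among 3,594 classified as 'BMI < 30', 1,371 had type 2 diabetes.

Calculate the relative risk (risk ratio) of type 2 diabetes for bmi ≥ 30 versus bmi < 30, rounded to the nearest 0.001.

From the description: a = 532, b = 113, c = 1371, d = 2223.
Risk in exposed = 532/645 = 0.82481; risk in unexposed = 1371/3594 = 0.38147.
RR = 0.82481 / 0.38147 = 2.16218
The risk among the exposed is 2.16 times that among the unexposed.

2.162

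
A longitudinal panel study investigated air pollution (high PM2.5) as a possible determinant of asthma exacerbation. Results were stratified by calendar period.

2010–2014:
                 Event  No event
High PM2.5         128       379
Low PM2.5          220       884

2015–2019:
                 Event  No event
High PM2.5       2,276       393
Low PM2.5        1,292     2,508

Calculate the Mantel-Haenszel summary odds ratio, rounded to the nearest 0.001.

OR_MH = Σ(aᵢdᵢ/nᵢ) / Σ(bᵢcᵢ/nᵢ), where nᵢ is the stratum total.
Stratum 1 (2010–2014): n = 1611; a·d/n = 128·884/1611 = 70.2371; b·c/n = 379·220/1611 = 51.7567
Stratum 2 (2015–2019): n = 6469; a·d/n = 2276·2508/6469 = 882.3942; b·c/n = 393·1292/6469 = 78.4906
OR_MH = (70.2371 + 882.3942) / (51.7567 + 78.4906) = 952.6313 / 130.2473 = 7.31402

7.314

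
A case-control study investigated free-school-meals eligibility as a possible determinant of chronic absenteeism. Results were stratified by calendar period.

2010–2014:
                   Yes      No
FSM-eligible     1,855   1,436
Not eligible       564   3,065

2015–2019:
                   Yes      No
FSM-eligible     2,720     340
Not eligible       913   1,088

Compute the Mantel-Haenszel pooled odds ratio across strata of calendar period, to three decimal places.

7.884

OR_MH = Σ(aᵢdᵢ/nᵢ) / Σ(bᵢcᵢ/nᵢ), where nᵢ is the stratum total.
Stratum 1 (2010–2014): n = 6920; a·d/n = 1855·3065/6920 = 821.6149; b·c/n = 1436·564/6920 = 117.0382
Stratum 2 (2015–2019): n = 5061; a·d/n = 2720·1088/5061 = 584.7382; b·c/n = 340·913/5061 = 61.3357
OR_MH = (821.6149 + 584.7382) / (117.0382 + 61.3357) = 1406.3531 / 178.3739 = 7.88430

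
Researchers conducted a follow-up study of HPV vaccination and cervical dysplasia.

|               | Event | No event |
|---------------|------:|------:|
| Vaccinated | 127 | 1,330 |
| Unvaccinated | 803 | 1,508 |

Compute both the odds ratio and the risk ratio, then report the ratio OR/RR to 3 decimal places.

0.715

Cells: a = 127, b = 1330, c = 803, d = 1508.
OR = (127·1508)/(1330·803) = 191516/1067990 = 0.17932
Risk in exposed = 127/1457 = 0.08717; risk in unexposed = 803/2311 = 0.34747; RR = 0.25086
OR/RR = 0.17932 / 0.25086 = 0.71484
The outcome is not rare, so the OR lies further from 1 than the RR.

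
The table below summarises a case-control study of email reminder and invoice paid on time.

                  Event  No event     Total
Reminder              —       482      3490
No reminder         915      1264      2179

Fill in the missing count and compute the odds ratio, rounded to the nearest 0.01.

The missing cell is in the exposed row: 3490 − 482 = 3008.
So a = 3008, b = 482, c = 915, d = 1264.
OR = (a·d)/(b·c) = (3008 × 1264) / (482 × 915) = 3802112 / 441030 = 8.62098

8.62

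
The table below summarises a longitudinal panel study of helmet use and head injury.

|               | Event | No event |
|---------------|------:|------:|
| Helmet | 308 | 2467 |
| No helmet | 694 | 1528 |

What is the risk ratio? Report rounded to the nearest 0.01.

0.36

Cells: a = 308, b = 2467, c = 694, d = 1528.
Risk in exposed = 308/2775 = 0.11099; risk in unexposed = 694/2222 = 0.31233.
RR = 0.11099 / 0.31233 = 0.35536
The risk is 64% lower among the exposed than among the unexposed.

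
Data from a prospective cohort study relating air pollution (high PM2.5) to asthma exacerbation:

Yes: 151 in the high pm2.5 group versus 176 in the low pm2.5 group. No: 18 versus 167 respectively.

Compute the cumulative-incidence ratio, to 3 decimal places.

From the description: a = 151, b = 18, c = 176, d = 167.
Risk in exposed = 151/169 = 0.89349; risk in unexposed = 176/343 = 0.51312.
RR = 0.89349 / 0.51312 = 1.74129
The risk among the exposed is 1.74 times that among the unexposed.

1.741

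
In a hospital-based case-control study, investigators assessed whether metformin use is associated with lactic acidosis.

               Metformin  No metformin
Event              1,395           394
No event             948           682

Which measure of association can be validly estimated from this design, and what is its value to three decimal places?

Reading the table with exposure as columns: a = 1395 (Metformin, case), b = 948 (Metformin, non-case), c = 394 (No metformin, case), d = 682.
This is a hospital-based case-control study: participants were sampled on outcome status, so risks in the source population cannot be estimated directly — relative risk is not valid here. The odds ratio is the appropriate measure.
OR = (a·d)/(b·c) = (1395 × 682) / (948 × 394) = 951390 / 373512 = 2.54715

2.547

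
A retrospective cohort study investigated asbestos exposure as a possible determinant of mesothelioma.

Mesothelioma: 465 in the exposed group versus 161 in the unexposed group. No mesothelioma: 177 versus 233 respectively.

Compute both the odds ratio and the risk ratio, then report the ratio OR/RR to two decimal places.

From the description: a = 465, b = 177, c = 161, d = 233.
OR = (465·233)/(177·161) = 108345/28497 = 3.80198
Risk in exposed = 465/642 = 0.72430; risk in unexposed = 161/394 = 0.40863; RR = 1.77251
OR/RR = 3.80198 / 1.77251 = 2.14497
The outcome is not rare, so the OR lies further from 1 than the RR.

2.14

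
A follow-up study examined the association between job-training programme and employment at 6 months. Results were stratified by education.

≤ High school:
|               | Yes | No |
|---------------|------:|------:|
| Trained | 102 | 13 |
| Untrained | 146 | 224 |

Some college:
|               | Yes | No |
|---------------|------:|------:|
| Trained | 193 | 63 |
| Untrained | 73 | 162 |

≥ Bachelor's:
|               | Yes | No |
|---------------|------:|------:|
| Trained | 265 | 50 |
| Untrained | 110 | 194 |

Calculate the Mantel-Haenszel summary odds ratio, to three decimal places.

8.745

OR_MH = Σ(aᵢdᵢ/nᵢ) / Σ(bᵢcᵢ/nᵢ), where nᵢ is the stratum total.
Stratum 1 (≤ High school): n = 485; a·d/n = 102·224/485 = 47.1093; b·c/n = 13·146/485 = 3.9134
Stratum 2 (Some college): n = 491; a·d/n = 193·162/491 = 63.6782; b·c/n = 63·73/491 = 9.3666
Stratum 3 (≥ Bachelor's): n = 619; a·d/n = 265·194/619 = 83.0533; b·c/n = 50·110/619 = 8.8853
OR_MH = (47.1093 + 63.6782 + 83.0533) / (3.9134 + 9.3666 + 8.8853) = 193.8408 / 22.1653 = 8.74524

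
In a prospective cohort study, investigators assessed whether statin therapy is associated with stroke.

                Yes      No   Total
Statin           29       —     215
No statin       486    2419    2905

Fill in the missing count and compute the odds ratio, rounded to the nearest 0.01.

0.78

The missing cell is in the exposed row: 215 − 29 = 186.
So a = 29, b = 186, c = 486, d = 2419.
OR = (a·d)/(b·c) = (29 × 2419) / (186 × 486) = 70151 / 90396 = 0.77604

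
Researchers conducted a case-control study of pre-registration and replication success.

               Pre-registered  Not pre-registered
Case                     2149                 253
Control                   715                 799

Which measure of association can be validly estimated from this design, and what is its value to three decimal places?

Reading the table with exposure as columns: a = 2149 (Pre-registered, case), b = 715 (Pre-registered, non-case), c = 253 (Not pre-registered, case), d = 799.
This is a case-control study: participants were sampled on outcome status, so risks in the source population cannot be estimated directly — relative risk is not valid here. The odds ratio is the appropriate measure.
OR = (a·d)/(b·c) = (2149 × 799) / (715 × 253) = 1717051 / 180895 = 9.49198

9.492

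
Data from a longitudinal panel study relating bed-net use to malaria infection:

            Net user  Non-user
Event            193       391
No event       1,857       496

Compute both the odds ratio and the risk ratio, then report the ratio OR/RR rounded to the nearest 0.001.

0.617

Reading the table with exposure as columns: a = 193 (Net user, case), b = 1857 (Net user, non-case), c = 391 (Non-user, case), d = 496.
OR = (193·496)/(1857·391) = 95728/726087 = 0.13184
Risk in exposed = 193/2050 = 0.09415; risk in unexposed = 391/887 = 0.44081; RR = 0.21357
OR/RR = 0.13184 / 0.21357 = 0.61731
The outcome is not rare, so the OR lies further from 1 than the RR.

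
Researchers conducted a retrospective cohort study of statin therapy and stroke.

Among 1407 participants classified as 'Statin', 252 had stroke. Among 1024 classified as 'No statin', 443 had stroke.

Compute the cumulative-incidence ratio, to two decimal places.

0.41

From the description: a = 252, b = 1155, c = 443, d = 581.
Risk in exposed = 252/1407 = 0.17910; risk in unexposed = 443/1024 = 0.43262.
RR = 0.17910 / 0.43262 = 0.41400
The risk is 59% lower among the exposed than among the unexposed.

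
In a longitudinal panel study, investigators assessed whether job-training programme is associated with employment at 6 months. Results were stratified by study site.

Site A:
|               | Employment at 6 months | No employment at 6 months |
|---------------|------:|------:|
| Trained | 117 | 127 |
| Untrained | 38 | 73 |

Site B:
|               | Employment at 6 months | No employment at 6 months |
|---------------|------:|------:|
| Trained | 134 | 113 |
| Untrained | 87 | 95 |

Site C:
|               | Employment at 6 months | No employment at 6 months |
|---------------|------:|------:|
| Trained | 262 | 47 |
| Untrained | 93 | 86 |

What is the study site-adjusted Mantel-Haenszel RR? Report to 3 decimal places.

RR_MH = Σ(aᵢ·n₀ᵢ/nᵢ) / Σ(cᵢ·n₁ᵢ/nᵢ), with n₁ᵢ = aᵢ+bᵢ (exposed), n₀ᵢ = cᵢ+dᵢ (unexposed), nᵢ = n₁ᵢ+n₀ᵢ.
Stratum 1 (Site A): n₁ = 244, n₀ = 111, n = 355; a·n₀/n = 117·111/355 = 36.5831; c·n₁/n = 38·244/355 = 26.1183
Stratum 2 (Site B): n₁ = 247, n₀ = 182, n = 429; a·n₀/n = 134·182/429 = 56.8485; c·n₁/n = 87·247/429 = 50.0909
Stratum 3 (Site C): n₁ = 309, n₀ = 179, n = 488; a·n₀/n = 262·179/488 = 96.1025; c·n₁/n = 93·309/488 = 58.8873
RR_MH = (36.5831 + 56.8485 + 96.1025) / (26.1183 + 50.0909 + 58.8873) = 189.5340 / 135.0965 = 1.40295

1.403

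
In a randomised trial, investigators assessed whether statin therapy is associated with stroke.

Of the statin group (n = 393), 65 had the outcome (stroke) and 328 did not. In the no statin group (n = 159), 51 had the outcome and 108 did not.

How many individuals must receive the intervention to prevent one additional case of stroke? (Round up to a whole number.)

Risk in treated group = 65/393 = 0.16539; risk in control = 51/159 = 0.32075.
Absolute risk reduction = 0.32075 − 0.16539 = 0.15536
NNT = 1 / ARR = 1 / 0.15536 = 6.437 → round up → 7

7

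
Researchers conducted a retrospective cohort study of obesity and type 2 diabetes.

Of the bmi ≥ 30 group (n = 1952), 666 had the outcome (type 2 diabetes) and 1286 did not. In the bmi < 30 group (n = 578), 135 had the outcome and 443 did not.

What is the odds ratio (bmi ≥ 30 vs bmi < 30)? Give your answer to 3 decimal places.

1.699

From the description: a = 666, b = 1286, c = 135, d = 443.
OR = (a·d)/(b·c) = (666 × 443) / (1286 × 135) = 295038 / 173610 = 1.69943
The odds of type 2 diabetes are about 1.70 times as high in the bmi ≥ 30 group.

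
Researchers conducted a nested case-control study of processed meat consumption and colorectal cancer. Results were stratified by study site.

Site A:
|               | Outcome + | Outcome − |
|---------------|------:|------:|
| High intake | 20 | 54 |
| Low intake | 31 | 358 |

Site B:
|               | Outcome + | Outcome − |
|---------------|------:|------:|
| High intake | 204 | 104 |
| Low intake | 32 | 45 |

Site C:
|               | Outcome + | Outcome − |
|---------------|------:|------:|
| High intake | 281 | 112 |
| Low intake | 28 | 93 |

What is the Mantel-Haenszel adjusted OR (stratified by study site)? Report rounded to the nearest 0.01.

OR_MH = Σ(aᵢdᵢ/nᵢ) / Σ(bᵢcᵢ/nᵢ), where nᵢ is the stratum total.
Stratum 1 (Site A): n = 463; a·d/n = 20·358/463 = 15.4644; b·c/n = 54·31/463 = 3.6156
Stratum 2 (Site B): n = 385; a·d/n = 204·45/385 = 23.8442; b·c/n = 104·32/385 = 8.6442
Stratum 3 (Site C): n = 514; a·d/n = 281·93/514 = 50.8424; b·c/n = 112·28/514 = 6.1012
OR_MH = (15.4644 + 23.8442 + 50.8424) / (3.6156 + 8.6442 + 6.1012) = 90.1509 / 18.3609 = 4.90995

4.91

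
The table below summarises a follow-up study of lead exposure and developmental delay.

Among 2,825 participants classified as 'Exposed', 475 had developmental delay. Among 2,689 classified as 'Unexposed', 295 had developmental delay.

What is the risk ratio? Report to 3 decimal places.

From the description: a = 475, b = 2350, c = 295, d = 2394.
Risk in exposed = 475/2825 = 0.16814; risk in unexposed = 295/2689 = 0.10971.
RR = 0.16814 / 0.10971 = 1.53265
The risk among the exposed is 1.53 times that among the unexposed.

1.533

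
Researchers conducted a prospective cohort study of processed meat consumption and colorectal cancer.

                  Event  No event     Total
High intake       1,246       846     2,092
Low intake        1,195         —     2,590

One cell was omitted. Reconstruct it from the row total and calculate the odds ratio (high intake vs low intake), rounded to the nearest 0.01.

The missing cell is in the unexposed row: 2590 − 1195 = 1395.
So a = 1246, b = 846, c = 1195, d = 1395.
OR = (a·d)/(b·c) = (1246 × 1395) / (846 × 1195) = 1738170 / 1010970 = 1.71931

1.72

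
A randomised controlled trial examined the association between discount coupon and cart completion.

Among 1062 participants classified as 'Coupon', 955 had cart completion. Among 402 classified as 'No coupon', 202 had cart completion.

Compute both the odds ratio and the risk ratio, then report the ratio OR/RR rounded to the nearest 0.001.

From the description: a = 955, b = 107, c = 202, d = 200.
OR = (955·200)/(107·202) = 191000/21614 = 8.83686
Risk in exposed = 955/1062 = 0.89925; risk in unexposed = 202/402 = 0.50249; RR = 1.78959
OR/RR = 8.83686 / 1.78959 = 4.93793
The outcome is not rare, so the OR lies further from 1 than the RR.

4.938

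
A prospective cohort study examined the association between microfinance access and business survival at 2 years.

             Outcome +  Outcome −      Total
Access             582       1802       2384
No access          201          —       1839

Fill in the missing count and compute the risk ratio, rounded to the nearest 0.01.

The missing cell is in the unexposed row: 1839 − 201 = 1638.
So a = 582, b = 1802, c = 201, d = 1638.
RR = [a/(a+b)] / [c/(c+d)] = (582/2384) / (201/1839) = 0.24413/0.10930 = 2.23358

2.23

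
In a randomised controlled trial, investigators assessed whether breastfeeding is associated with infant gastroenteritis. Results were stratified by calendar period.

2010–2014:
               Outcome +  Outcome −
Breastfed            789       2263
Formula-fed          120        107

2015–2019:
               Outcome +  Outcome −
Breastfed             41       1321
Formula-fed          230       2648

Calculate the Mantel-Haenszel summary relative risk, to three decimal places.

0.444

RR_MH = Σ(aᵢ·n₀ᵢ/nᵢ) / Σ(cᵢ·n₁ᵢ/nᵢ), with n₁ᵢ = aᵢ+bᵢ (exposed), n₀ᵢ = cᵢ+dᵢ (unexposed), nᵢ = n₁ᵢ+n₀ᵢ.
Stratum 1 (2010–2014): n₁ = 3052, n₀ = 227, n = 3279; a·n₀/n = 789·227/3279 = 54.6212; c·n₁/n = 120·3052/3279 = 111.6926
Stratum 2 (2015–2019): n₁ = 1362, n₀ = 2878, n = 4240; a·n₀/n = 41·2878/4240 = 27.8297; c·n₁/n = 230·1362/4240 = 73.8821
RR_MH = (54.6212 + 27.8297) / (111.6926 + 73.8821) = 82.4509 / 185.5747 = 0.44430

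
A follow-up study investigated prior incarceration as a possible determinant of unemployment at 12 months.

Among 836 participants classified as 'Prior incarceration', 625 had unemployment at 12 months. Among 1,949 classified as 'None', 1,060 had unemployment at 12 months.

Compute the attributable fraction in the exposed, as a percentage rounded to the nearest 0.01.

From the description: a = 625, b = 211, c = 1060, d = 889.
Risk in exposed = 625/836 = 0.74761; risk in unexposed = 1060/1949 = 0.54387.
RR = 0.74761/0.54387 = 1.37461
AR% = (RR − 1)/RR × 100 = (1.37461 − 1)/1.37461 × 100 = 27.2521%

27.25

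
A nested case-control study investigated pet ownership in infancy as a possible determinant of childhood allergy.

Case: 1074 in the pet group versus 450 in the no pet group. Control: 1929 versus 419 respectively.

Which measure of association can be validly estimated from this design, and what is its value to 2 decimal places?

0.52

From the description: a = 1074, b = 1929, c = 450, d = 419.
This is a nested case-control study: participants were sampled on outcome status, so risks in the source population cannot be estimated directly — relative risk is not valid here. The odds ratio is the appropriate measure.
OR = (a·d)/(b·c) = (1074 × 419) / (1929 × 450) = 450006 / 868050 = 0.51841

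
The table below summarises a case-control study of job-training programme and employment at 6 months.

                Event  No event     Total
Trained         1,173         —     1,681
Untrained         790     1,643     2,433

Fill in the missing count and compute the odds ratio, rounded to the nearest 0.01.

The missing cell is in the exposed row: 1681 − 1173 = 508.
So a = 1173, b = 508, c = 790, d = 1643.
OR = (a·d)/(b·c) = (1173 × 1643) / (508 × 790) = 1927239 / 401320 = 4.80225

4.80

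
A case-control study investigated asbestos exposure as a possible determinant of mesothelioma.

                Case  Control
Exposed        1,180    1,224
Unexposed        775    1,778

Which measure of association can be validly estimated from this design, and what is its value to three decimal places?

Cells: a = 1180, b = 1224, c = 775, d = 1778.
This is a case-control study: participants were sampled on outcome status, so risks in the source population cannot be estimated directly — relative risk is not valid here. The odds ratio is the appropriate measure.
OR = (a·d)/(b·c) = (1180 × 1778) / (1224 × 775) = 2098040 / 948600 = 2.21172

2.212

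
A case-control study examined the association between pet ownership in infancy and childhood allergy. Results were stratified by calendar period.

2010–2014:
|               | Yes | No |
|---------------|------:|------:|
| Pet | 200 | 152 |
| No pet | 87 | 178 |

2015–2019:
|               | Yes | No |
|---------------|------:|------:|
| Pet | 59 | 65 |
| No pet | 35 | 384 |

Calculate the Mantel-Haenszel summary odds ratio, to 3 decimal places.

OR_MH = Σ(aᵢdᵢ/nᵢ) / Σ(bᵢcᵢ/nᵢ), where nᵢ is the stratum total.
Stratum 1 (2010–2014): n = 617; a·d/n = 200·178/617 = 57.6985; b·c/n = 152·87/617 = 21.4327
Stratum 2 (2015–2019): n = 543; a·d/n = 59·384/543 = 41.7238; b·c/n = 65·35/543 = 4.1897
OR_MH = (57.6985 + 41.7238) / (21.4327 + 4.1897) = 99.4223 / 25.6224 = 3.88028

3.880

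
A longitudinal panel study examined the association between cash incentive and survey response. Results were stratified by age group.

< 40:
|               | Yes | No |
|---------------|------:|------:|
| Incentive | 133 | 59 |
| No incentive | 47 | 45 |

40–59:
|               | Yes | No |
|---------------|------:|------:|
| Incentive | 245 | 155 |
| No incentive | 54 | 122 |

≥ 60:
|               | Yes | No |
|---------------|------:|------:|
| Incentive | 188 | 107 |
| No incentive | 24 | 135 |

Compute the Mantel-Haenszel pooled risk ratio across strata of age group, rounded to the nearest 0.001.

2.166

RR_MH = Σ(aᵢ·n₀ᵢ/nᵢ) / Σ(cᵢ·n₁ᵢ/nᵢ), with n₁ᵢ = aᵢ+bᵢ (exposed), n₀ᵢ = cᵢ+dᵢ (unexposed), nᵢ = n₁ᵢ+n₀ᵢ.
Stratum 1 (< 40): n₁ = 192, n₀ = 92, n = 284; a·n₀/n = 133·92/284 = 43.0845; c·n₁/n = 47·192/284 = 31.7746
Stratum 2 (40–59): n₁ = 400, n₀ = 176, n = 576; a·n₀/n = 245·176/576 = 74.8611; c·n₁/n = 54·400/576 = 37.5000
Stratum 3 (≥ 60): n₁ = 295, n₀ = 159, n = 454; a·n₀/n = 188·159/454 = 65.8414; c·n₁/n = 24·295/454 = 15.5947
RR_MH = (43.0845 + 74.8611 + 65.8414) / (31.7746 + 37.5000 + 15.5947) = 183.7870 / 84.8694 = 2.16553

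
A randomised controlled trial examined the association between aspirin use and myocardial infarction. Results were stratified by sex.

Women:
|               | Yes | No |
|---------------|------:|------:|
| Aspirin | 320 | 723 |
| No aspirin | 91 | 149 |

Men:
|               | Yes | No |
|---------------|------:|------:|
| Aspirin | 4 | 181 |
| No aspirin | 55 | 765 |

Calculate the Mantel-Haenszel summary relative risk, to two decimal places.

RR_MH = Σ(aᵢ·n₀ᵢ/nᵢ) / Σ(cᵢ·n₁ᵢ/nᵢ), with n₁ᵢ = aᵢ+bᵢ (exposed), n₀ᵢ = cᵢ+dᵢ (unexposed), nᵢ = n₁ᵢ+n₀ᵢ.
Stratum 1 (Women): n₁ = 1043, n₀ = 240, n = 1283; a·n₀/n = 320·240/1283 = 59.8597; c·n₁/n = 91·1043/1283 = 73.9774
Stratum 2 (Men): n₁ = 185, n₀ = 820, n = 1005; a·n₀/n = 4·820/1005 = 3.2637; c·n₁/n = 55·185/1005 = 10.1244
RR_MH = (59.8597 + 3.2637) / (73.9774 + 10.1244) = 63.1234 / 84.1018 = 0.75056

0.75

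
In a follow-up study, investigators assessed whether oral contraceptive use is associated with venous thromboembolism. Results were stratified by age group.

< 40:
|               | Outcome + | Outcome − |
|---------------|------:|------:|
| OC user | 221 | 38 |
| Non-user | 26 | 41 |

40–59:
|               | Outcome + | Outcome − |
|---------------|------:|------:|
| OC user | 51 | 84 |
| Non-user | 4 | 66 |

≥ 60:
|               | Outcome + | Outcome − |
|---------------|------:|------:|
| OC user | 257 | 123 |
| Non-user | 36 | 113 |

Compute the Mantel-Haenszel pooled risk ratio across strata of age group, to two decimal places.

RR_MH = Σ(aᵢ·n₀ᵢ/nᵢ) / Σ(cᵢ·n₁ᵢ/nᵢ), with n₁ᵢ = aᵢ+bᵢ (exposed), n₀ᵢ = cᵢ+dᵢ (unexposed), nᵢ = n₁ᵢ+n₀ᵢ.
Stratum 1 (< 40): n₁ = 259, n₀ = 67, n = 326; a·n₀/n = 221·67/326 = 45.4202; c·n₁/n = 26·259/326 = 20.6564
Stratum 2 (40–59): n₁ = 135, n₀ = 70, n = 205; a·n₀/n = 51·70/205 = 17.4146; c·n₁/n = 4·135/205 = 2.6341
Stratum 3 (≥ 60): n₁ = 380, n₀ = 149, n = 529; a·n₀/n = 257·149/529 = 72.3875; c·n₁/n = 36·380/529 = 25.8601
RR_MH = (45.4202 + 17.4146 + 72.3875) / (20.6564 + 2.6341 + 25.8601) = 135.2224 / 49.1507 = 2.75118

2.75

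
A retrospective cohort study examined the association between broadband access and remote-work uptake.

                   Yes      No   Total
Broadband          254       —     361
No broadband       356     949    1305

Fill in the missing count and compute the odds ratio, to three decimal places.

The missing cell is in the exposed row: 361 − 254 = 107.
So a = 254, b = 107, c = 356, d = 949.
OR = (a·d)/(b·c) = (254 × 949) / (107 × 356) = 241046 / 38092 = 6.32800

6.328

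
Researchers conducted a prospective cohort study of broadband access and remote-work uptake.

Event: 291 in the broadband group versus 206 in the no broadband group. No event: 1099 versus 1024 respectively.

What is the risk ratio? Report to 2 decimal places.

From the description: a = 291, b = 1099, c = 206, d = 1024.
Risk in exposed = 291/1390 = 0.20935; risk in unexposed = 206/1230 = 0.16748.
RR = 0.20935 / 0.16748 = 1.25002
The risk among the exposed is 1.25 times that among the unexposed.

1.25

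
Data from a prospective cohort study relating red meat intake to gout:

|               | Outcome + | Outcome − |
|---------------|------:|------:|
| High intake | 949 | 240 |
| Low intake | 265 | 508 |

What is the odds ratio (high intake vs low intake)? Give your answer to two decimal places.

Cells: a = 949, b = 240, c = 265, d = 508.
OR = (a·d)/(b·c) = (949 × 508) / (240 × 265) = 482092 / 63600 = 7.58006
The odds of gout are about 7.58 times as high in the high intake group.

7.58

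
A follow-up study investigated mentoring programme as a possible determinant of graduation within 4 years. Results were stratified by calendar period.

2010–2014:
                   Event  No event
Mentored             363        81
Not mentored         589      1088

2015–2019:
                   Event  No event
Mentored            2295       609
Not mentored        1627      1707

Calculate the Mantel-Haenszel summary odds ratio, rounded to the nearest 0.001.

OR_MH = Σ(aᵢdᵢ/nᵢ) / Σ(bᵢcᵢ/nᵢ), where nᵢ is the stratum total.
Stratum 1 (2010–2014): n = 2121; a·d/n = 363·1088/2121 = 186.2065; b·c/n = 81·589/2121 = 22.4936
Stratum 2 (2015–2019): n = 6238; a·d/n = 2295·1707/6238 = 628.0162; b·c/n = 609·1627/6238 = 158.8399
OR_MH = (186.2065 + 628.0162) / (22.4936 + 158.8399) = 814.2227 / 181.3335 = 4.49019

4.490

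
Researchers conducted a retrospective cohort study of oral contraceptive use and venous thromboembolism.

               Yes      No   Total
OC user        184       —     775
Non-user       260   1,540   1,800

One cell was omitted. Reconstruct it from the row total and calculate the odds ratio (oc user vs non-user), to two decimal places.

1.84

The missing cell is in the exposed row: 775 − 184 = 591.
So a = 184, b = 591, c = 260, d = 1540.
OR = (a·d)/(b·c) = (184 × 1540) / (591 × 260) = 283360 / 153660 = 1.84407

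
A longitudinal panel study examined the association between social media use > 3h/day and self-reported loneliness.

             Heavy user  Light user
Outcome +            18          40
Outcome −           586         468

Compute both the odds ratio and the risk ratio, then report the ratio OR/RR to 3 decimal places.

Reading the table with exposure as columns: a = 18 (Heavy user, case), b = 586 (Heavy user, non-case), c = 40 (Light user, case), d = 468.
OR = (18·468)/(586·40) = 8424/23440 = 0.35939
Risk in exposed = 18/604 = 0.02980; risk in unexposed = 40/508 = 0.07874; RR = 0.37848
OR/RR = 0.35939 / 0.37848 = 0.94956
The outcome is rare in both groups, so OR ≈ RR (ratio near 1).

0.950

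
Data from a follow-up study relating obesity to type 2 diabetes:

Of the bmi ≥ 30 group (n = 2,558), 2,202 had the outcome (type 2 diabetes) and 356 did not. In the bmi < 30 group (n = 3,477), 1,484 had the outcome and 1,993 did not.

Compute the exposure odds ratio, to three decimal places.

8.307

From the description: a = 2202, b = 356, c = 1484, d = 1993.
OR = (a·d)/(b·c) = (2202 × 1993) / (356 × 1484) = 4388586 / 528304 = 8.30693
The odds of type 2 diabetes are about 8.31 times as high in the bmi ≥ 30 group.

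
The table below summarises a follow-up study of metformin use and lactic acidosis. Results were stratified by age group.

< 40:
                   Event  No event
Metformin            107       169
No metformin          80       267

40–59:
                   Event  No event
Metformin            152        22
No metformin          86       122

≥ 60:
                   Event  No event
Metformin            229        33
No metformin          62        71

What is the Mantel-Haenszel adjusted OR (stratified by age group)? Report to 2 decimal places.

OR_MH = Σ(aᵢdᵢ/nᵢ) / Σ(bᵢcᵢ/nᵢ), where nᵢ is the stratum total.
Stratum 1 (< 40): n = 623; a·d/n = 107·267/623 = 45.8571; b·c/n = 169·80/623 = 21.7014
Stratum 2 (40–59): n = 382; a·d/n = 152·122/382 = 48.5445; b·c/n = 22·86/382 = 4.9529
Stratum 3 (≥ 60): n = 395; a·d/n = 229·71/395 = 41.1620; b·c/n = 33·62/395 = 5.1797
OR_MH = (45.8571 + 48.5445 + 41.1620) / (21.7014 + 4.9529 + 5.1797) = 135.5637 / 31.8341 = 4.25845

4.26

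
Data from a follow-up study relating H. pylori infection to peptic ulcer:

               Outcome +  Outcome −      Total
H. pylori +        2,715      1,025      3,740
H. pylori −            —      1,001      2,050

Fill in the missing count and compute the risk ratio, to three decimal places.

1.419

The missing cell is in the unexposed row: 2050 − 1001 = 1049.
So a = 2715, b = 1025, c = 1049, d = 1001.
RR = [a/(a+b)] / [c/(c+d)] = (2715/3740) / (1049/2050) = 0.72594/0.51171 = 1.41865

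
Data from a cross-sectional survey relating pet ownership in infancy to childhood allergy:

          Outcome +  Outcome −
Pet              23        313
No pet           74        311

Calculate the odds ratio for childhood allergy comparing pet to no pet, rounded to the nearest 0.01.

0.31

Cells: a = 23, b = 313, c = 74, d = 311.
OR = (a·d)/(b·c) = (23 × 311) / (313 × 74) = 7153 / 23162 = 0.30882
Exposure is associated with lower odds of childhood allergy (OR = 0.31 < 1).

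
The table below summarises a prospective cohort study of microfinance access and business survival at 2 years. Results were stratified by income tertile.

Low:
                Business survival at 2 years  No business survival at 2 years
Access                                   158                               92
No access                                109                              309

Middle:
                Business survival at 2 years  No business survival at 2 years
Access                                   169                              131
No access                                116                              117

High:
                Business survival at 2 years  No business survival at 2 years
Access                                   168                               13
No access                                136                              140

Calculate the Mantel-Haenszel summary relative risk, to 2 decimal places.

1.71

RR_MH = Σ(aᵢ·n₀ᵢ/nᵢ) / Σ(cᵢ·n₁ᵢ/nᵢ), with n₁ᵢ = aᵢ+bᵢ (exposed), n₀ᵢ = cᵢ+dᵢ (unexposed), nᵢ = n₁ᵢ+n₀ᵢ.
Stratum 1 (Low): n₁ = 250, n₀ = 418, n = 668; a·n₀/n = 158·418/668 = 98.8683; c·n₁/n = 109·250/668 = 40.7934
Stratum 2 (Middle): n₁ = 300, n₀ = 233, n = 533; a·n₀/n = 169·233/533 = 73.8780; c·n₁/n = 116·300/533 = 65.2908
Stratum 3 (High): n₁ = 181, n₀ = 276, n = 457; a·n₀/n = 168·276/457 = 101.4617; c·n₁/n = 136·181/457 = 53.8643
RR_MH = (98.8683 + 73.8780 + 101.4617) / (40.7934 + 65.2908 + 53.8643) = 274.2080 / 159.9486 = 1.71435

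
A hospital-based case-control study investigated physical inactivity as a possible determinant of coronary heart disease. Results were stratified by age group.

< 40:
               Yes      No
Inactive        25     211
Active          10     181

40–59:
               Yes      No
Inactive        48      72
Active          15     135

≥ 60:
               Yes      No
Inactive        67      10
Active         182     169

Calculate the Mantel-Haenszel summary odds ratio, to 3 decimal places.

OR_MH = Σ(aᵢdᵢ/nᵢ) / Σ(bᵢcᵢ/nᵢ), where nᵢ is the stratum total.
Stratum 1 (< 40): n = 427; a·d/n = 25·181/427 = 10.5972; b·c/n = 211·10/427 = 4.9415
Stratum 2 (40–59): n = 270; a·d/n = 48·135/270 = 24.0000; b·c/n = 72·15/270 = 4.0000
Stratum 3 (≥ 60): n = 428; a·d/n = 67·169/428 = 26.4556; b·c/n = 10·182/428 = 4.2523
OR_MH = (10.5972 + 24.0000 + 26.4556) / (4.9415 + 4.0000 + 4.2523) = 61.0528 / 13.1938 = 4.62739

4.627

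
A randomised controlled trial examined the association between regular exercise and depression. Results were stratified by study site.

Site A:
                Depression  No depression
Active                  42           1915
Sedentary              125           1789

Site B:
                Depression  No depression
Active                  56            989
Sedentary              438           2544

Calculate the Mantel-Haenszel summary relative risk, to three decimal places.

RR_MH = Σ(aᵢ·n₀ᵢ/nᵢ) / Σ(cᵢ·n₁ᵢ/nᵢ), with n₁ᵢ = aᵢ+bᵢ (exposed), n₀ᵢ = cᵢ+dᵢ (unexposed), nᵢ = n₁ᵢ+n₀ᵢ.
Stratum 1 (Site A): n₁ = 1957, n₀ = 1914, n = 3871; a·n₀/n = 42·1914/3871 = 20.7667; c·n₁/n = 125·1957/3871 = 63.1943
Stratum 2 (Site B): n₁ = 1045, n₀ = 2982, n = 4027; a·n₀/n = 56·2982/4027 = 41.4681; c·n₁/n = 438·1045/4027 = 113.6603
RR_MH = (20.7667 + 41.4681) / (63.1943 + 113.6603) = 62.2348 / 176.8546 = 0.35190

0.352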